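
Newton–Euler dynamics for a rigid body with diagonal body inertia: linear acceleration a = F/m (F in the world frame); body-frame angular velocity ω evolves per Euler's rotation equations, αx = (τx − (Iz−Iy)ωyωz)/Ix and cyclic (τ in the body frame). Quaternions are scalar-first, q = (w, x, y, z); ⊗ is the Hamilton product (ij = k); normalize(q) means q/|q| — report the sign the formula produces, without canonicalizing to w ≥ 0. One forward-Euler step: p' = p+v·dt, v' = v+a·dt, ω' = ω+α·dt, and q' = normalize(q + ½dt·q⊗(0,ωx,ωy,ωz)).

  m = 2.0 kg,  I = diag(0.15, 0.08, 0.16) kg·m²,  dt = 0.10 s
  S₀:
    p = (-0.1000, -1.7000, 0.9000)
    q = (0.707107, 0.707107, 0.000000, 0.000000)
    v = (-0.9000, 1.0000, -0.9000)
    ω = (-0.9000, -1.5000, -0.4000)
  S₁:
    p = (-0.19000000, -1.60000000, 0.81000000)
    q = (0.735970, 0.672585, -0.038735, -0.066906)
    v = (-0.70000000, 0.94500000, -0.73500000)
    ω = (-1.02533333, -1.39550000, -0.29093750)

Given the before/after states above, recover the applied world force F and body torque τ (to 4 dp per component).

Δv = v₁−v₀ = (0.20000000, -0.05500000, 0.16500000)
m·(v₁−v₀)/dt = (4.0000, -1.1000, 3.3000)
Δω = ω₁−ω₀ = (-0.12533333, 0.10450000, 0.10906250)
ω₀×(Iω₀) = (0.0480, -0.0036, -0.0945)
I·α + gyro = (-0.1400, 0.0800, 0.0800)

F = (4.0000, -1.1000, 3.3000)
τ = (-0.1400, 0.0800, 0.0800)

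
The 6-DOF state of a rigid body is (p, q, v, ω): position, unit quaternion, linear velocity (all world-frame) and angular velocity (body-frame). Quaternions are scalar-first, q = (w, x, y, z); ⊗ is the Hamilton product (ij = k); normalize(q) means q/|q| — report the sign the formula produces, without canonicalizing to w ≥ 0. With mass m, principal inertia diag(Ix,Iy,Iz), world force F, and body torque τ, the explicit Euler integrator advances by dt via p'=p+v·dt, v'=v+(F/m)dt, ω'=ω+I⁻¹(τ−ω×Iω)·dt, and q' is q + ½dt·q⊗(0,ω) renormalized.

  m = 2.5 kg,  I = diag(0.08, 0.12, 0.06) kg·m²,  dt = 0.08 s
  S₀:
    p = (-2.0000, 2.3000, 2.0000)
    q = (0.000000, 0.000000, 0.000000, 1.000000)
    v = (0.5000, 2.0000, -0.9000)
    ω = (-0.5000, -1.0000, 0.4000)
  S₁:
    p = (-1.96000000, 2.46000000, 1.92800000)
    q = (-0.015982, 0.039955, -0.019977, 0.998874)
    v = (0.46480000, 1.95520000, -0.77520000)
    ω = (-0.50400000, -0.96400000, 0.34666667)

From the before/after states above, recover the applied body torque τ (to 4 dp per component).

Δω = ω₁−ω₀ = (-0.00400000, 0.03600000, -0.05333333)
applied torque τ = (0.0200, 0.0500, -0.0200)

τ = (0.0200, 0.0500, -0.0200)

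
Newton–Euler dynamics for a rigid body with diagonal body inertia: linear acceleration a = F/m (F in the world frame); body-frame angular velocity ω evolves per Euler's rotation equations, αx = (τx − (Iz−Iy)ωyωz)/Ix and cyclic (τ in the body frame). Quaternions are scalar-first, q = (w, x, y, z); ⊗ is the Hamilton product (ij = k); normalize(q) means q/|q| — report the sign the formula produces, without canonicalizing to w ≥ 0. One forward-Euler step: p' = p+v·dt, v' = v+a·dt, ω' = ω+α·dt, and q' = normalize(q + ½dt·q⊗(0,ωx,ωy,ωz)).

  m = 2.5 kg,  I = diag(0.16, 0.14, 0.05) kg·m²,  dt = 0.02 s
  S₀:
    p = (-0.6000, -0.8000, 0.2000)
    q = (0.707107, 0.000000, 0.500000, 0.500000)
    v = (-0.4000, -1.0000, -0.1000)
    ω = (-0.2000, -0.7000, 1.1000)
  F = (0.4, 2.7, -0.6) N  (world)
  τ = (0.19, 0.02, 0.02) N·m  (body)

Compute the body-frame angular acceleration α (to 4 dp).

α = (0.7544, 0.3157, 0.4560)

ω×(Iω) gyroscopic = (0.0693, -0.0242, -0.0028)
(τ − ω×Iω)/I = (0.7544, 0.3157, 0.4560)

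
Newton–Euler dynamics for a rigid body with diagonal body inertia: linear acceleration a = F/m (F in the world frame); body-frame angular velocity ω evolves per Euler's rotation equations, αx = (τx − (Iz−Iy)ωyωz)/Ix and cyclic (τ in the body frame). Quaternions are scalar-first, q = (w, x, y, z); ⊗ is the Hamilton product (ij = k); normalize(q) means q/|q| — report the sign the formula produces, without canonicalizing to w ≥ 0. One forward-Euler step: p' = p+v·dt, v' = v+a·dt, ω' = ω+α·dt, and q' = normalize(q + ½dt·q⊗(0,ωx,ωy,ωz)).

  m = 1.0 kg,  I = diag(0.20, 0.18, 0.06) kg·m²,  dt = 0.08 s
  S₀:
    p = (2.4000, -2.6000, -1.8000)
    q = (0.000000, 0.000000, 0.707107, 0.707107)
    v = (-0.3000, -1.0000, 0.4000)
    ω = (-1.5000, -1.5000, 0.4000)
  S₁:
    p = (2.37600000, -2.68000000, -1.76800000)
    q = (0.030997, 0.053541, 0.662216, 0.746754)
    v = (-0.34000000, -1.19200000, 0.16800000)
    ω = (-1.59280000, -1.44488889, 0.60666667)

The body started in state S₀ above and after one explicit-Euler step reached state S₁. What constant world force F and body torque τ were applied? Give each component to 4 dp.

ω₁ − ω₀ = (-0.09280000, 0.05511111, 0.20666667)
gyro term ω₀×Iω₀ = (0.0720, -0.0840, -0.0450)
I·α + gyro = (-0.1600, 0.0400, 0.1100)
velocity change Δv = (-0.04000000, -0.19200000, -0.23200000)
F = m·Δv/dt = (-0.5000, -2.4000, -2.9000)

F = (-0.5000, -2.4000, -2.9000)
τ = (-0.1600, 0.0400, 0.1100)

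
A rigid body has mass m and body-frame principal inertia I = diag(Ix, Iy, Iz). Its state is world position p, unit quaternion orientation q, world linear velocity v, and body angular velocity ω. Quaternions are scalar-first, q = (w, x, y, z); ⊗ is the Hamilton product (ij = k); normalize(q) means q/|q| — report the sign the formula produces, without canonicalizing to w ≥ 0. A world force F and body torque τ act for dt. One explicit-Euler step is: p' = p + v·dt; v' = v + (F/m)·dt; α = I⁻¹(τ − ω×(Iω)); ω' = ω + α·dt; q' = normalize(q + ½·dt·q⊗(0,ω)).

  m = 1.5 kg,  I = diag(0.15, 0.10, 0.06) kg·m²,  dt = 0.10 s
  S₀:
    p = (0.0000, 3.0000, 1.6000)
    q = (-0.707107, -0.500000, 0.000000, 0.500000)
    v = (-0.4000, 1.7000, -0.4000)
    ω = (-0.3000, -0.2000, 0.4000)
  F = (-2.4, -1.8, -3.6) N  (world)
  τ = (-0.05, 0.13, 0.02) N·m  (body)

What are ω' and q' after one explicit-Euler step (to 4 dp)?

ω' = (-0.3355, -0.0592, 0.4383)
q' = (-0.7243, -0.4842, 0.0096, 0.4907)

gyro term ω×Iω = (0.0032, -0.0108, -0.0030)
α = I⁻¹(τ − ω×Iω) = (-0.3547, 1.4080, 0.3833)
ω + α·dt = (-0.3355, -0.0592, 0.4383)
Hamilton product q⊗(0,ω) = (-0.3500000, 0.3121321, 0.1914214, -0.1828428)
q + ½dt·q⊗(0,ω), renormalized = (-0.7243, -0.4842, 0.0096, 0.4907)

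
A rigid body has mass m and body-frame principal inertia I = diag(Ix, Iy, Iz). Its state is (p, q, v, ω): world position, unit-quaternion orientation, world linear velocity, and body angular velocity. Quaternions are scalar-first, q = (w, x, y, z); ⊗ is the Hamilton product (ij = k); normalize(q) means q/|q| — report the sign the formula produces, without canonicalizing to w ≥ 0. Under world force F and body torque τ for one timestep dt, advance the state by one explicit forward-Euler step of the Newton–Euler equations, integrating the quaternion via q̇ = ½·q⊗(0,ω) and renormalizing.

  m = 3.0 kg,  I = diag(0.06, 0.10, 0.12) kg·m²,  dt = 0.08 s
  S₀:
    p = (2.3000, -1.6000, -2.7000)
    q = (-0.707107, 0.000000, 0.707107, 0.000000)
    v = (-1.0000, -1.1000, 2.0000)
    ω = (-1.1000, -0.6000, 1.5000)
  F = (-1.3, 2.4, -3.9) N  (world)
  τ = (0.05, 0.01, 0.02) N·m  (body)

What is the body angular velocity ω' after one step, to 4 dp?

ω' = (-1.0093, -0.6712, 1.4957)

gyro term ω×Iω = (-0.0180, 0.0990, 0.0264)
α = I⁻¹(τ − ω×Iω) = (1.1333, -0.8900, -0.0533)
ω' = ω + α·dt = (-1.0093, -0.6712, 1.4957)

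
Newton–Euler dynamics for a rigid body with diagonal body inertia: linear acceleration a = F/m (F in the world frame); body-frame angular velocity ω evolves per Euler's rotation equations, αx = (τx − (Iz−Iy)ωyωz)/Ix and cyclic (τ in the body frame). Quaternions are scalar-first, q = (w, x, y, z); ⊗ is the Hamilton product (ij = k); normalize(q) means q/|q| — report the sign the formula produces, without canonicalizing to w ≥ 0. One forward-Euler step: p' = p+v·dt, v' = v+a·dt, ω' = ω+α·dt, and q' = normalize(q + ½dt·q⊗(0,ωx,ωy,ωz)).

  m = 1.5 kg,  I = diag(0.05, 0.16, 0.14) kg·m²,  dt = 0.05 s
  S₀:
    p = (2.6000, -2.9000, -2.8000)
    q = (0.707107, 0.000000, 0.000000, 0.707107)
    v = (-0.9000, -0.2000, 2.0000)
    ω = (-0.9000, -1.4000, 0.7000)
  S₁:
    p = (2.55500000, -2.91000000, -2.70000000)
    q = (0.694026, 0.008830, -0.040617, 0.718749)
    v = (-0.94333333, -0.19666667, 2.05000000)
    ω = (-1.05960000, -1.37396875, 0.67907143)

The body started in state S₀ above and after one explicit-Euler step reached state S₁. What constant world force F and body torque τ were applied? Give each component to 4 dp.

velocity change Δv = (-0.04333333, 0.00333333, 0.05000000)
applied force F = (-1.3000, 0.1000, 1.5000)
ω₁ − ω₀ = (-0.15960000, 0.02603125, -0.02092857)
τ = I·(Δω/dt) + ω₀×(Iω₀) = (-0.1400, 0.1400, 0.0800)

F = (-1.3000, 0.1000, 1.5000)
τ = (-0.1400, 0.1400, 0.0800)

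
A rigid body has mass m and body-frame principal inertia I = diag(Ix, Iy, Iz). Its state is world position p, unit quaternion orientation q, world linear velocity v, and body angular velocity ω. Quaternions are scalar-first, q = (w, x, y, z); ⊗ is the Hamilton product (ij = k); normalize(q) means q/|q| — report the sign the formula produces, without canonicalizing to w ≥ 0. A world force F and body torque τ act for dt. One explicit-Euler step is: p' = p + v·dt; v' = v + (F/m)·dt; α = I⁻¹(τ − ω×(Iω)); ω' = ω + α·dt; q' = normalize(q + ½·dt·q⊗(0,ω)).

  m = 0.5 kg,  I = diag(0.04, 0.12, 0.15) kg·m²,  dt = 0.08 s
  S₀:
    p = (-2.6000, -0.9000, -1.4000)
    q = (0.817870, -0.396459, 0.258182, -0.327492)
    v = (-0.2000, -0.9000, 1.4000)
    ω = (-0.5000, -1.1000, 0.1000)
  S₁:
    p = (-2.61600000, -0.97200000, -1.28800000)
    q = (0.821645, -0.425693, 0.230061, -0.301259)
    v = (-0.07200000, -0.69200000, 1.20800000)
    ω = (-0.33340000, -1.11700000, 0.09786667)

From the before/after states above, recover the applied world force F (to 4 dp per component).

F = (0.8000, 1.3000, -1.2000)

v₁ − v₀ = (0.12800000, 0.20800000, -0.19200000)
m·(v₁−v₀)/dt = (0.8000, 1.3000, -1.2000)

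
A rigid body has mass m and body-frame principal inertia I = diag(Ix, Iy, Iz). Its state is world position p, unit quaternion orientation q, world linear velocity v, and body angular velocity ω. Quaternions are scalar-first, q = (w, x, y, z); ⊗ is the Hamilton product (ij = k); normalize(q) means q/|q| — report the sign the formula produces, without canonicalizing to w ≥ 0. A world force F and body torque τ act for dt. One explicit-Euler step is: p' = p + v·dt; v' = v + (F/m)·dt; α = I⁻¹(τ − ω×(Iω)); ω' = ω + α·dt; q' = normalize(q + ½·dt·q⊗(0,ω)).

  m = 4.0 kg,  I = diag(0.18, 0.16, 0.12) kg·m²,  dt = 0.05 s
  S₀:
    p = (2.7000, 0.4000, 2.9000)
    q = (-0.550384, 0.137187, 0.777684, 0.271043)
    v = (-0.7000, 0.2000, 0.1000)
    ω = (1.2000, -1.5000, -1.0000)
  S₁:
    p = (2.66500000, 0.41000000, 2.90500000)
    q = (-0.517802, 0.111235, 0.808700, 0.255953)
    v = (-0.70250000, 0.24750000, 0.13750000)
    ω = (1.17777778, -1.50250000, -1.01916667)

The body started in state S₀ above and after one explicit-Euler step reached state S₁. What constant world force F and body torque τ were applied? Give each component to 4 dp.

velocity change Δv = (-0.00250000, 0.04750000, 0.03750000)
F = m·Δv/dt = (-0.2000, 3.8000, 3.0000)
rate change Δω = (-0.02222222, -0.00250000, -0.01916667)
gyro term ω₀×Iω₀ = (-0.0600, -0.0720, 0.0360)
I·α + gyro = (-0.1400, -0.0800, -0.0100)

F = (-0.2000, 3.8000, 3.0000)
τ = (-0.1400, -0.0800, -0.0100)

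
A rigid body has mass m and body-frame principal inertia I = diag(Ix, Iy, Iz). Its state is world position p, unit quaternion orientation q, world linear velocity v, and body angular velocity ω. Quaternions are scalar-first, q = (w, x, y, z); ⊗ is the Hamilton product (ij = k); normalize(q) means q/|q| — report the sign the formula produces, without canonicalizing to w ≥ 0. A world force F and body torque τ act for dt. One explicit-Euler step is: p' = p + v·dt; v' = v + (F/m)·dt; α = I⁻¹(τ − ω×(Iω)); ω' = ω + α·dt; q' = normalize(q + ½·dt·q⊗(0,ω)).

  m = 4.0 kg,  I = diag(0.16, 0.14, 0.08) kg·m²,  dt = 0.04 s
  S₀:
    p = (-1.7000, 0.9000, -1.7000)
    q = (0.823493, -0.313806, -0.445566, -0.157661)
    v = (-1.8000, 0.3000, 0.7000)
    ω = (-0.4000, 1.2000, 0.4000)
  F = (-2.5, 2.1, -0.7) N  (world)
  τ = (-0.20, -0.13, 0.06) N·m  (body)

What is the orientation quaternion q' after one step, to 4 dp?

q' = (0.8326, -0.3201, -0.4219, -0.1621)

Hamilton product q⊗(0,ω) = (0.4722212, -0.3184304, 1.1767784, -0.2253964)
q + ½dt·q⊗(0,ω), renormalized = (0.8326, -0.3201, -0.4219, -0.1621)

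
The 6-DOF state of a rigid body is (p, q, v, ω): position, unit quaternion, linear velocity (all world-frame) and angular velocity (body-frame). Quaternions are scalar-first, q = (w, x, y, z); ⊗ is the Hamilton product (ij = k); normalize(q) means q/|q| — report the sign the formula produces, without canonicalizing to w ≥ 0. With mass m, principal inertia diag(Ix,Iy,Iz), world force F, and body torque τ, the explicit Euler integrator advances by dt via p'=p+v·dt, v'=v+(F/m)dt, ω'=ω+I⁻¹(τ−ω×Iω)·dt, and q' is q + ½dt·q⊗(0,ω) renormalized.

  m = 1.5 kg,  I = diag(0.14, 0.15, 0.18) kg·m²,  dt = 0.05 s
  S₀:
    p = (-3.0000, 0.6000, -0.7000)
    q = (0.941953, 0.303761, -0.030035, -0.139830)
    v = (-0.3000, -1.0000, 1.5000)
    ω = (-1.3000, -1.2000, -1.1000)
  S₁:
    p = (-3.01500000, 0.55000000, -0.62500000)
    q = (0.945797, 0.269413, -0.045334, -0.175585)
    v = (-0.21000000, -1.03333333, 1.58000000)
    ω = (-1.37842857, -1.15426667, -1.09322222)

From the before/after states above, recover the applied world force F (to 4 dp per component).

Δv = v₁−v₀ = (0.09000000, -0.03333333, 0.08000000)
F = m·Δv/dt = (2.7000, -1.0000, 2.4000)

F = (2.7000, -1.0000, 2.4000)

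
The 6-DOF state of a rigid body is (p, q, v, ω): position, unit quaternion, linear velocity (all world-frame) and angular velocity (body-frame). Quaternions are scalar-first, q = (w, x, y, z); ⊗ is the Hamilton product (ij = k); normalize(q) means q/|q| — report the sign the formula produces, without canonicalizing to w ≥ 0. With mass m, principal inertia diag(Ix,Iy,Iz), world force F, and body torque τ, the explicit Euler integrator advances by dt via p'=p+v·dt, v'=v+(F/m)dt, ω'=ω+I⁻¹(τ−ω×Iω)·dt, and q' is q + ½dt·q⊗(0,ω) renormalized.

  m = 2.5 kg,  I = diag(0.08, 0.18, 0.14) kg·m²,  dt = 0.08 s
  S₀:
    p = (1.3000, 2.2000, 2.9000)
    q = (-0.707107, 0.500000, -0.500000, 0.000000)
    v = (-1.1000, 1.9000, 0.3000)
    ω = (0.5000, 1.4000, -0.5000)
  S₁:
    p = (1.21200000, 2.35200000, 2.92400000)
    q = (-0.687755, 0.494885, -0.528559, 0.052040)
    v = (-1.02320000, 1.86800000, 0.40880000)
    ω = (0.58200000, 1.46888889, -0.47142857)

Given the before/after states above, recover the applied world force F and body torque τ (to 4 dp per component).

F = (2.4000, -1.0000, 3.4000)
τ = (0.1100, 0.1700, 0.1200)

rate change Δω = (0.08200000, 0.06888889, 0.02857143)
precession coupling = (0.0280, 0.0150, 0.0700)
I·α + gyro = (0.1100, 0.1700, 0.1200)
v₁ − v₀ = (0.07680000, -0.03200000, 0.10880000)
F = m·Δv/dt = (2.4000, -1.0000, 3.4000)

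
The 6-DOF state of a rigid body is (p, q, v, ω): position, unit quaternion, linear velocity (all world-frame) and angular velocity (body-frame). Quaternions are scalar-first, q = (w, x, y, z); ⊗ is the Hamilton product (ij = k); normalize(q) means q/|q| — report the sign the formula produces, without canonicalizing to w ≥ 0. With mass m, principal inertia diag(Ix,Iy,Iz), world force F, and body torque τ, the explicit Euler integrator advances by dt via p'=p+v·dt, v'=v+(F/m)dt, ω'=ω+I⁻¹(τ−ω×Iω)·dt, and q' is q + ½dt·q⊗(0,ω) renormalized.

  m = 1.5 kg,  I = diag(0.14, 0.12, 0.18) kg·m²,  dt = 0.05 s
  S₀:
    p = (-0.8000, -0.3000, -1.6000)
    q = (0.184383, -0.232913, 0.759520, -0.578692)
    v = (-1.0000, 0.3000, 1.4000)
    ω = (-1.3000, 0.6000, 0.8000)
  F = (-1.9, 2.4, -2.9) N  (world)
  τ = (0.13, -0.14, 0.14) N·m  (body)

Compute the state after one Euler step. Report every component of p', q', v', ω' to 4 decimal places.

linear accel F/m = (-1.2667, 1.6000, -1.9333)
p + v·dt = (-0.8500, -0.2850, -1.5300)
v + (F/m)dt = (-1.0633, 0.3800, 1.3033)
precession coupling ω×(Iω) = (0.0288, 0.0416, 0.0156)
α = I⁻¹(τ − ω×Iω) = (0.7229, -1.5133, 0.6911)
ω + α·dt = (-1.2639, 0.5243, 0.8346)
2q̇ = q⊗(0,ω) = (-0.2955453, 0.7151333, 1.0492598, 0.9951346)
updated quaternion q' = (0.1768, -0.2149, 0.7851, -0.5533)

p' = (-0.8500, -0.2850, -1.5300)
q' = (0.1768, -0.2149, 0.7851, -0.5533)
v' = (-1.0633, 0.3800, 1.3033)
ω' = (-1.2639, 0.5243, 0.8346)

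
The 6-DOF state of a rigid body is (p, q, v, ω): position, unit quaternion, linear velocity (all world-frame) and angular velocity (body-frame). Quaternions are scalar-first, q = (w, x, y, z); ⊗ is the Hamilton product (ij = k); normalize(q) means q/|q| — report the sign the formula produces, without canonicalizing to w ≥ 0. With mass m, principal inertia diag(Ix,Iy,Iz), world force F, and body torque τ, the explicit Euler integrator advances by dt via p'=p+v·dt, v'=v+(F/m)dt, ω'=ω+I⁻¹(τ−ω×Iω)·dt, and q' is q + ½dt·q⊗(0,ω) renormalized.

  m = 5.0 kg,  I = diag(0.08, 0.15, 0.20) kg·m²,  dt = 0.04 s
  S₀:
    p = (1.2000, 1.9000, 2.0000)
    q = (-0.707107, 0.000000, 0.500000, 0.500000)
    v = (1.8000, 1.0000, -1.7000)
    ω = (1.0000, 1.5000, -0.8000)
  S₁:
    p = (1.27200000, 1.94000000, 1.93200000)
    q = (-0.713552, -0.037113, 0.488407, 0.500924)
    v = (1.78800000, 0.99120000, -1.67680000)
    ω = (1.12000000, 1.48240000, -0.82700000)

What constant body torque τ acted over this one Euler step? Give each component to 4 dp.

τ = (0.1800, 0.0300, -0.0300)

Δω = ω₁−ω₀ = (0.12000000, -0.01760000, -0.02700000)
ω₀×(Iω₀) = (-0.0600, 0.0960, 0.1050)
applied torque τ = (0.1800, 0.0300, -0.0300)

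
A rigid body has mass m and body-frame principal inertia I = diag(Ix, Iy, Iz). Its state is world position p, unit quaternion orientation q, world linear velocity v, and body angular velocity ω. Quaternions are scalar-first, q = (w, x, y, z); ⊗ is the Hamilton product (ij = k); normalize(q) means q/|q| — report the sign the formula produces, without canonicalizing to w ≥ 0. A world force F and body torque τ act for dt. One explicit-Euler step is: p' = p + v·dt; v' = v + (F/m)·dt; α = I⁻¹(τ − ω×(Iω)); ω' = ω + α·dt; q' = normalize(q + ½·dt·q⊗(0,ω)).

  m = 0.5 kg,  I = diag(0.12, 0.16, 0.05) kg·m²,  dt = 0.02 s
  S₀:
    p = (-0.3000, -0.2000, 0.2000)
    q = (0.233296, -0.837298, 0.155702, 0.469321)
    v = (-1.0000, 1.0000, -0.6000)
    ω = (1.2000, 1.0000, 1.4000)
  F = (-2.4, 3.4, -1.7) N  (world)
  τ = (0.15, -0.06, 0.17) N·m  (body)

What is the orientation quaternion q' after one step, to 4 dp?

Hamilton product q⊗(0,ω) = (0.1920062, 0.0286170, 1.9686984, -0.6975260)
q' = normalize(q + ½dt·q⊗(0,ω)) = (0.2352, -0.8368, 0.1754, 0.4622)

q' = (0.2352, -0.8368, 0.1754, 0.4622)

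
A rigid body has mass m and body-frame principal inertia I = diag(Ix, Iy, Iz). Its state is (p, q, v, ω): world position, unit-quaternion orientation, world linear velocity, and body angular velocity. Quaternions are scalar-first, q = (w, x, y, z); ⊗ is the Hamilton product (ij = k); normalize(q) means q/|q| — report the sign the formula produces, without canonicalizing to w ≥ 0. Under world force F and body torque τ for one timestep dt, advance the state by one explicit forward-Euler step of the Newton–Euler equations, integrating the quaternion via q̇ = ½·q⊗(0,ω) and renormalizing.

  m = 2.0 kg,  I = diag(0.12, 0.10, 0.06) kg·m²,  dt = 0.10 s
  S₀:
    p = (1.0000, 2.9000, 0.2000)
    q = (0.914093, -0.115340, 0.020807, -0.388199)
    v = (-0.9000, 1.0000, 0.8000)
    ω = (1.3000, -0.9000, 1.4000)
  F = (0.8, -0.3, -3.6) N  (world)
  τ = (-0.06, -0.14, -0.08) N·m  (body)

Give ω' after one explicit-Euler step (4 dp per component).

ω' = (1.2080, -1.1492, 1.2277)

precession coupling ω×(Iω) = (0.0504, 0.1092, 0.0234)
α = I⁻¹(τ − ω×Iω) = (-0.9200, -2.4920, -1.7233)
ω + α·dt = (1.2080, -1.1492, 1.2277)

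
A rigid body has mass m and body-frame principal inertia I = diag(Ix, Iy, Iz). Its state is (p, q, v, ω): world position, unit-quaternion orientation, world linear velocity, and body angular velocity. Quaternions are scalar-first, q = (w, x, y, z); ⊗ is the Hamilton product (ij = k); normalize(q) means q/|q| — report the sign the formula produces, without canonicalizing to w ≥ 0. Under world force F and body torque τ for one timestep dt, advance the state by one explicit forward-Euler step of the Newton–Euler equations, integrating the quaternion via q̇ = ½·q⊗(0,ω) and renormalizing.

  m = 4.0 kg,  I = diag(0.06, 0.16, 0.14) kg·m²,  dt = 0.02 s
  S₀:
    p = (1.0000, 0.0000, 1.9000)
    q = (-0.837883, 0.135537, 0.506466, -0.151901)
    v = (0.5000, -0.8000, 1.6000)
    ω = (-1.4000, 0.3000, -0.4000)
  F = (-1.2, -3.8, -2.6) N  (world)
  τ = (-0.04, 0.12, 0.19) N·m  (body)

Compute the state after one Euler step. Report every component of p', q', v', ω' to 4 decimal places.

p' = (1.0100, -0.0160, 1.9320)
q' = (-0.8380, 0.1457, 0.5066, -0.1410)
v' = (0.4940, -0.8190, 1.5870)
ω' = (-1.4141, 0.3206, -0.3669)

(τ − ω×Iω)/I = (-0.7067, 1.0300, 1.6571)
ω + α·dt = (-1.4141, 0.3206, -0.3669)
Hamilton product q⊗(0,ω) = (-0.0229484, 1.0160201, 0.0155113, 1.0848667)
q' = normalize(q + ½dt·q⊗(0,ω)) = (-0.8380, 0.1457, 0.5066, -0.1410)
linear accel F/m = (-0.3000, -0.9500, -0.6500)
p' = p + v·dt = (1.0100, -0.0160, 1.9320)
v + (F/m)dt = (0.4940, -0.8190, 1.5870)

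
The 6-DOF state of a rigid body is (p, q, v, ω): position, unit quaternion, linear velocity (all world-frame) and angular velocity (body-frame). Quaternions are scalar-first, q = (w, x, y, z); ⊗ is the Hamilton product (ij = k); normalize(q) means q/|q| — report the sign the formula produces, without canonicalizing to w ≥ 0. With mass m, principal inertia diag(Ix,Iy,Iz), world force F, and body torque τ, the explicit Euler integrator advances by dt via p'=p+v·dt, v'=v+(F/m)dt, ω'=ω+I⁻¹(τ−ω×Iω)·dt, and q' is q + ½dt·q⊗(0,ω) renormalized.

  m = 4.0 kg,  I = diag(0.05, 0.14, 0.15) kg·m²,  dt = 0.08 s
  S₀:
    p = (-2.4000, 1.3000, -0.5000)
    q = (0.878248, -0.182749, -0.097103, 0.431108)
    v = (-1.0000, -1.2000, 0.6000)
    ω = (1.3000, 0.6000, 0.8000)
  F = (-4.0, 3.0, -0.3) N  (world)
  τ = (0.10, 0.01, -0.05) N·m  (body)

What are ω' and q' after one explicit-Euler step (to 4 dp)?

precession coupling ω×(Iω) = (0.0048, -0.1040, 0.0702)
α = I⁻¹(τ − ω×Iω) = (1.9040, 0.8143, -0.8013)
ω + α·dt = (1.4523, 0.6651, 0.7359)
Hamilton product q⊗(0,ω) = (-0.0490509, 0.8053752, 1.2335884, 0.7191829)
q + ½dt·q⊗(0,ω), renormalized = (0.8744, -0.1502, -0.0477, 0.4589)

ω' = (1.4523, 0.6651, 0.7359)
q' = (0.8744, -0.1502, -0.0477, 0.4589)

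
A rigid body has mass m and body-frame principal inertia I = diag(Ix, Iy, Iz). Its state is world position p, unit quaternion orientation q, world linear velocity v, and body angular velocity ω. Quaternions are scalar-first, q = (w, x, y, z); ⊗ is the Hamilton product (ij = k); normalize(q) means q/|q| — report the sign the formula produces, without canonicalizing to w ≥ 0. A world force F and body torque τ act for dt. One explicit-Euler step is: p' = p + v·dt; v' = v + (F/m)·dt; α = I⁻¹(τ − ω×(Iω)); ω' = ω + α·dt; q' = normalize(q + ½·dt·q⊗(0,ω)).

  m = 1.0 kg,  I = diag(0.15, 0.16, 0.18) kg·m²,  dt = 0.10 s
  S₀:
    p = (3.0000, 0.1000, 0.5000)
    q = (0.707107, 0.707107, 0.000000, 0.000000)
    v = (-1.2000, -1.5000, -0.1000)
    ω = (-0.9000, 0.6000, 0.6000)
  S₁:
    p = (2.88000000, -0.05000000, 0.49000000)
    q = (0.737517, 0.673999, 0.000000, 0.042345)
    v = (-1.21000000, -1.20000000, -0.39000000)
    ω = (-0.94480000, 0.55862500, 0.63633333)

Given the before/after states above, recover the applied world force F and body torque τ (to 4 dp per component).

F = (-0.1000, 3.0000, -2.9000)
τ = (-0.0600, -0.0500, 0.0600)

ω₁ − ω₀ = (-0.04480000, -0.04137500, 0.03633333)
ω₀×(Iω₀) = (0.0072, 0.0162, -0.0054)
τ = I·(Δω/dt) + ω₀×(Iω₀) = (-0.0600, -0.0500, 0.0600)
velocity change Δv = (-0.01000000, 0.30000000, -0.29000000)
applied force F = (-0.1000, 3.0000, -2.9000)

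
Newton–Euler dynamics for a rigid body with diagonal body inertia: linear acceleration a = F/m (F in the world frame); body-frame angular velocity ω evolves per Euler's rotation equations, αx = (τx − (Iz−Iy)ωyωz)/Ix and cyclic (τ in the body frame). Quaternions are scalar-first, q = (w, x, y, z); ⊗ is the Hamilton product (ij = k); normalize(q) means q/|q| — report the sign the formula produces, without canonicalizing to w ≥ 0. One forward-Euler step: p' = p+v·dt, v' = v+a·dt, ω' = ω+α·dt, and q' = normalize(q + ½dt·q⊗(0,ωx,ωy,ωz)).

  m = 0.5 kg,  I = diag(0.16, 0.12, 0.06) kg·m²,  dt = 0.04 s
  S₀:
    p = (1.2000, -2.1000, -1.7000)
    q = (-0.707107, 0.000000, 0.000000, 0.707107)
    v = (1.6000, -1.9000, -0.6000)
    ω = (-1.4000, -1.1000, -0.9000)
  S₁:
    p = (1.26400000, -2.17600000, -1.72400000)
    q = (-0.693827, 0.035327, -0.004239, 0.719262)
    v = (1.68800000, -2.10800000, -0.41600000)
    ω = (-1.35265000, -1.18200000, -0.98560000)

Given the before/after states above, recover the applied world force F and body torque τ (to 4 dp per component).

F = (1.1000, -2.6000, 2.3000)
τ = (0.1300, -0.1200, -0.1900)

Δv = v₁−v₀ = (0.08800000, -0.20800000, 0.18400000)
F = m·Δv/dt = (1.1000, -2.6000, 2.3000)
Δω = ω₁−ω₀ = (0.04735000, -0.08200000, -0.08560000)
ω₀×(Iω₀) = (-0.0594, 0.1260, -0.0616)
applied torque τ = (0.1300, -0.1200, -0.1900)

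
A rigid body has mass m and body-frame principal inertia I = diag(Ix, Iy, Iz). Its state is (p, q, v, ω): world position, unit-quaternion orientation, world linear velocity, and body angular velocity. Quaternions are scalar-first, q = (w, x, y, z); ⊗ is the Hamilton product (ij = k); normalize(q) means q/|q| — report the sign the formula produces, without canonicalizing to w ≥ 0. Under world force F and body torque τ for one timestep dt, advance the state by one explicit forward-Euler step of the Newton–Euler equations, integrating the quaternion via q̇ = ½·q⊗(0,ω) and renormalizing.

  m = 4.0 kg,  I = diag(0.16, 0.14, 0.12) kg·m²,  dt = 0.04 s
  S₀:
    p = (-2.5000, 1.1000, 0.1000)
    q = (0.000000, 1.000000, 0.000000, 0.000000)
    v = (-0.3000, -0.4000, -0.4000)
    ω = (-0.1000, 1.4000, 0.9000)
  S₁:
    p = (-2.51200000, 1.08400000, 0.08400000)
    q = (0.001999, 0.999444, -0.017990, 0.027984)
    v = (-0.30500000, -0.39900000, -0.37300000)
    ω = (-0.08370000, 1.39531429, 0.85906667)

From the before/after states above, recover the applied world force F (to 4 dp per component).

F = (-0.5000, 0.1000, 2.7000)

Δv = v₁−v₀ = (-0.00500000, 0.00100000, 0.02700000)
F = m·Δv/dt = (-0.5000, 0.1000, 2.7000)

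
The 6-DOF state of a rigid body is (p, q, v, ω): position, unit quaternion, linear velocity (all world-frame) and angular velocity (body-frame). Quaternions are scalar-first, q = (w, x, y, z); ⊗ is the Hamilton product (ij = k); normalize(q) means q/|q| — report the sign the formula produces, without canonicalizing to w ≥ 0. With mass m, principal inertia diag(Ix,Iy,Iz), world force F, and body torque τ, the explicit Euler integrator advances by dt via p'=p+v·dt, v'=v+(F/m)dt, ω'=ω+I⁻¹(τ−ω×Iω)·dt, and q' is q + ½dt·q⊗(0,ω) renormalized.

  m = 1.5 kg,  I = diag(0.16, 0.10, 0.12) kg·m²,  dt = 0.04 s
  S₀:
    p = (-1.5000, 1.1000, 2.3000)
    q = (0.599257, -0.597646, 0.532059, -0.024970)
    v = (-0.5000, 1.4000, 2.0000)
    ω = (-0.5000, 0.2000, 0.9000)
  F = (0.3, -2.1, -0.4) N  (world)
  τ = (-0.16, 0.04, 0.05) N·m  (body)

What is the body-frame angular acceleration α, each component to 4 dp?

gyro term ω×Iω = (0.0036, -0.0180, 0.0060)
(τ − ω×Iω)/I = (-1.0225, 0.5800, 0.3667)

α = (-1.0225, 0.5800, 0.3667)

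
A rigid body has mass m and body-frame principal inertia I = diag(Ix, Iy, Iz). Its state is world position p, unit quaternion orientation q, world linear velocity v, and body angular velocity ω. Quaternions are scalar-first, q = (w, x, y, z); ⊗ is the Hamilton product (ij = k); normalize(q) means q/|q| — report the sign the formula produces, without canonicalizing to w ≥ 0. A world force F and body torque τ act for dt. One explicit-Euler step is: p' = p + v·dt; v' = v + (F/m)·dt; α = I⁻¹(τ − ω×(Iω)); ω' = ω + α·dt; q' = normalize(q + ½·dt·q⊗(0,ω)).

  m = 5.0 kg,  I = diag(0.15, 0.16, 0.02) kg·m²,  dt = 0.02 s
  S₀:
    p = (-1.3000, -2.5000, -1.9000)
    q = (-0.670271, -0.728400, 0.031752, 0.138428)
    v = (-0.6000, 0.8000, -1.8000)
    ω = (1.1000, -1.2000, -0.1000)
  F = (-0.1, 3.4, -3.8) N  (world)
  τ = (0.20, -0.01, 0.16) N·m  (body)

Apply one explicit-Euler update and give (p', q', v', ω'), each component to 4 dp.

precession coupling ω×(Iω) = (-0.0168, -0.0143, -0.0132)
(τ − ω×Iω)/I = (1.4453, 0.0269, 8.6600)
ω' = ω + α·dt = (1.1289, -1.1995, 0.0732)
q⊗(0,ω) = (0.8531852, -0.5743597, 0.8837560, 0.9061799)
updated quaternion q' = (-0.6617, -0.7340, 0.0406, 0.1475)
linear accel F/m = (-0.0200, 0.6800, -0.7600)
p + v·dt = (-1.3120, -2.4840, -1.9360)
v' = v + a·dt = (-0.6004, 0.8136, -1.8152)

p' = (-1.3120, -2.4840, -1.9360)
q' = (-0.6617, -0.7340, 0.0406, 0.1475)
v' = (-0.6004, 0.8136, -1.8152)
ω' = (1.1289, -1.1995, 0.0732)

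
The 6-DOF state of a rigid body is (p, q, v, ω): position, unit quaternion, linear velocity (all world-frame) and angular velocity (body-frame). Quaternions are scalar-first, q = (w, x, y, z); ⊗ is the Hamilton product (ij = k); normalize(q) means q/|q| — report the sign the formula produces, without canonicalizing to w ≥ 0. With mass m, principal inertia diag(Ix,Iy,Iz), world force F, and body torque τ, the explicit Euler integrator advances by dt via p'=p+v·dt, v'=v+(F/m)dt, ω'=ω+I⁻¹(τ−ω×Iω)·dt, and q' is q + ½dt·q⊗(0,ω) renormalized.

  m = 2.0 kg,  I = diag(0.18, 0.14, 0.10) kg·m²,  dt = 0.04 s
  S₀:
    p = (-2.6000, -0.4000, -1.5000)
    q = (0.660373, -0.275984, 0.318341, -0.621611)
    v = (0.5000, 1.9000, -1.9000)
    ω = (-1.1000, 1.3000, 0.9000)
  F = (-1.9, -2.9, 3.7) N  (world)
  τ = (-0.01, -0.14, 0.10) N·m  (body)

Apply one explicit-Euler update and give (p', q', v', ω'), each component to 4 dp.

linear accel F/m = (-0.9500, -1.4500, 1.8500)
new position p' = (-2.5800, -0.3240, -1.5760)
v' = v + a·dt = (0.4620, 1.8420, -1.8260)
α = I⁻¹(τ − ω×Iω) = (0.2044, -0.4343, 0.4280)
ω' = ω + α·dt = (-1.0918, 1.2826, 0.9171)
q⊗(0,ω) = (-0.1579758, 0.3681909, 1.7906426, 0.5857316)
q + ½dt·q⊗(0,ω), renormalized = (0.6567, -0.2684, 0.3539, -0.6094)

p' = (-2.5800, -0.3240, -1.5760)
q' = (0.6567, -0.2684, 0.3539, -0.6094)
v' = (0.4620, 1.8420, -1.8260)
ω' = (-1.0918, 1.2826, 0.9171)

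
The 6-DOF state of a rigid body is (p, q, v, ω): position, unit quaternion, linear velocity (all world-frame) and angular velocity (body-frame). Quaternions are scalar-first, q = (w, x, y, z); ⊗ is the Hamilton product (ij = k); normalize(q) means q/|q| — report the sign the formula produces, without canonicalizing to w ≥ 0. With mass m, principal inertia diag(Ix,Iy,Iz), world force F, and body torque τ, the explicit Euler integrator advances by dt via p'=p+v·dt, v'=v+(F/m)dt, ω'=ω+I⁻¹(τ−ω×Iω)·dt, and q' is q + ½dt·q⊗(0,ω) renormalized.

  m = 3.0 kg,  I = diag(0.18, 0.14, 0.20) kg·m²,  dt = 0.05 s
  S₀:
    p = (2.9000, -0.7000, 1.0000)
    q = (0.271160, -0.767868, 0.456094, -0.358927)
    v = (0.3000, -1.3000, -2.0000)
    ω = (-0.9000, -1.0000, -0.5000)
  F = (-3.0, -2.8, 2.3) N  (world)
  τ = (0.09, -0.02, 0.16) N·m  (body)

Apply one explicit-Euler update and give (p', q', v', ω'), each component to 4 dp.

p' = (2.9150, -0.7650, 0.9000)
q' = (0.2606, -0.7881, 0.4475, -0.3326)
v' = (0.2500, -1.3467, -1.9617)
ω' = (-0.8833, -1.0039, -0.4510)

linear accel F/m = (-1.0000, -0.9333, 0.7667)
p' = p + v·dt = (2.9150, -0.7650, 0.9000)
v + (F/m)dt = (0.2500, -1.3467, -1.9617)
α = I⁻¹(τ − ω×Iω) = (0.3333, -0.0786, 0.9800)
new body rate ω' = (-0.8833, -1.0039, -0.4510)
2q̇ = q⊗(0,ω) = (-0.4144507, -0.8310180, -0.3320597, 1.0427726)
updated quaternion q' = (0.2606, -0.7881, 0.4475, -0.3326)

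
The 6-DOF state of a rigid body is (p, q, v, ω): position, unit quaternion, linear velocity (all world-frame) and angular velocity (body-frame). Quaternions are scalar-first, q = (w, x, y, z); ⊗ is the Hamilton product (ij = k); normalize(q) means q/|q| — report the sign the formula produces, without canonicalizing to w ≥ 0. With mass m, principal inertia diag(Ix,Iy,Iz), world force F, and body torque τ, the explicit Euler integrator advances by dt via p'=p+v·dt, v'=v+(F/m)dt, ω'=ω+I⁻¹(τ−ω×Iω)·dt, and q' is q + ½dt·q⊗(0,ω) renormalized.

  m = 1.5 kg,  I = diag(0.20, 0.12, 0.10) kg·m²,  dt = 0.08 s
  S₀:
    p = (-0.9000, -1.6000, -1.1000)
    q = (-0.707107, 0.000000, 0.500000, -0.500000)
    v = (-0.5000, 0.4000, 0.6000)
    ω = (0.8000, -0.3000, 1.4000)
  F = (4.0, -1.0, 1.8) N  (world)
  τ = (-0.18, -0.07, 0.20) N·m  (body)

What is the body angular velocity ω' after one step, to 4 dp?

α = I⁻¹(τ − ω×Iω) = (-0.9420, -1.5167, 1.8080)
ω + α·dt = (0.7246, -0.4213, 1.5446)

ω' = (0.7246, -0.4213, 1.5446)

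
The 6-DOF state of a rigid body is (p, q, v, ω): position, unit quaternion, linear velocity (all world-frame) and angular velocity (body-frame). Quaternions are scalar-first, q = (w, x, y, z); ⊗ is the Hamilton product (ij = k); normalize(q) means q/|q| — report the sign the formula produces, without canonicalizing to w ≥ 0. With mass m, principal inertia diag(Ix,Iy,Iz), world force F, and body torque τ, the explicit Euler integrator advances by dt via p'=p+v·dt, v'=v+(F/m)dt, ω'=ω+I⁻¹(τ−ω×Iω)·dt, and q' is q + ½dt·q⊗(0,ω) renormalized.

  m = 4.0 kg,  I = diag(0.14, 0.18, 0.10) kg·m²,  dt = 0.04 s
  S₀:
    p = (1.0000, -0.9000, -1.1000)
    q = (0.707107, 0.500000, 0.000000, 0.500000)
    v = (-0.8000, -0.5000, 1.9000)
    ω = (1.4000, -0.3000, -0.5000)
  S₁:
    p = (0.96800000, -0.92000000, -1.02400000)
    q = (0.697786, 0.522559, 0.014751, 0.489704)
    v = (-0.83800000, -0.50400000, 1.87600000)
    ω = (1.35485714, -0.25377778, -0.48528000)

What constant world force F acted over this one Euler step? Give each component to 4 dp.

F = (-3.8000, -0.4000, -2.4000)

velocity change Δv = (-0.03800000, -0.00400000, -0.02400000)
m·(v₁−v₀)/dt = (-3.8000, -0.4000, -2.4000)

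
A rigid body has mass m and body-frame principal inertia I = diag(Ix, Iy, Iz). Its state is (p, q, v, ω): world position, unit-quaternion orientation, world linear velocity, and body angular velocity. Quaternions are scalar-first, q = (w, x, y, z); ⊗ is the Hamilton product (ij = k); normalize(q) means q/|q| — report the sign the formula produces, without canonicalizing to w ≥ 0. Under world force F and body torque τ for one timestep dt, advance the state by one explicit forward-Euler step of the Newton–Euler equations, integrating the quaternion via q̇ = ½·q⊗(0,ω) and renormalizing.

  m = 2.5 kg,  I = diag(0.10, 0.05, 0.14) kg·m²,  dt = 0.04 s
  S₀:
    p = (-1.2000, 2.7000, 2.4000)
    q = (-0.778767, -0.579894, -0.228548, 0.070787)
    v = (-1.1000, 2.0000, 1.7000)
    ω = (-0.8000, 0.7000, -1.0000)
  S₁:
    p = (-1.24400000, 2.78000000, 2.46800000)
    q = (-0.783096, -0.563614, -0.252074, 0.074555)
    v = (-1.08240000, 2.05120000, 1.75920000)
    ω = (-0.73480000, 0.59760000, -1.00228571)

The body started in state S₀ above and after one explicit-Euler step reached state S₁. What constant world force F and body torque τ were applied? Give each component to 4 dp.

v₁ − v₀ = (0.01760000, 0.05120000, 0.05920000)
m·(v₁−v₀)/dt = (1.1000, 3.2000, 3.7000)
ω₁ − ω₀ = (0.06520000, -0.10240000, -0.00228571)
gyro term ω₀×Iω₀ = (-0.0630, -0.0320, 0.0280)
applied torque τ = (0.1000, -0.1600, 0.0200)

F = (1.1000, 3.2000, 3.7000)
τ = (0.1000, -0.1600, 0.0200)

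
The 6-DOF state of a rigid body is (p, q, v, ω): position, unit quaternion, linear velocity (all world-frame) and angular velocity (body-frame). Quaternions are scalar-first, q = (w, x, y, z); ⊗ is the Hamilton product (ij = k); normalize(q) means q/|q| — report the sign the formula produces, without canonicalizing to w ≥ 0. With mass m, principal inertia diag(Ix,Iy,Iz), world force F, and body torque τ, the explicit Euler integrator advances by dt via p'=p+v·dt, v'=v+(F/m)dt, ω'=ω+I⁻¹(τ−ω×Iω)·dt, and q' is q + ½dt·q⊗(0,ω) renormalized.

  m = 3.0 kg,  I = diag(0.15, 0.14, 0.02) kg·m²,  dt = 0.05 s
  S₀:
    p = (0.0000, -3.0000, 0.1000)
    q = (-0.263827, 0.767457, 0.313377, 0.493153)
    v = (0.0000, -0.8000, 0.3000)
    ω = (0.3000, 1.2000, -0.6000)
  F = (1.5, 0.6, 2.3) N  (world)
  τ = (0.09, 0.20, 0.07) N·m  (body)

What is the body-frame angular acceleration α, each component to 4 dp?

α = (0.0240, 1.5957, 3.6800)

gyro term ω×Iω = (0.0864, -0.0234, -0.0036)
(τ − ω×Iω)/I = (0.0240, 1.5957, 3.6800)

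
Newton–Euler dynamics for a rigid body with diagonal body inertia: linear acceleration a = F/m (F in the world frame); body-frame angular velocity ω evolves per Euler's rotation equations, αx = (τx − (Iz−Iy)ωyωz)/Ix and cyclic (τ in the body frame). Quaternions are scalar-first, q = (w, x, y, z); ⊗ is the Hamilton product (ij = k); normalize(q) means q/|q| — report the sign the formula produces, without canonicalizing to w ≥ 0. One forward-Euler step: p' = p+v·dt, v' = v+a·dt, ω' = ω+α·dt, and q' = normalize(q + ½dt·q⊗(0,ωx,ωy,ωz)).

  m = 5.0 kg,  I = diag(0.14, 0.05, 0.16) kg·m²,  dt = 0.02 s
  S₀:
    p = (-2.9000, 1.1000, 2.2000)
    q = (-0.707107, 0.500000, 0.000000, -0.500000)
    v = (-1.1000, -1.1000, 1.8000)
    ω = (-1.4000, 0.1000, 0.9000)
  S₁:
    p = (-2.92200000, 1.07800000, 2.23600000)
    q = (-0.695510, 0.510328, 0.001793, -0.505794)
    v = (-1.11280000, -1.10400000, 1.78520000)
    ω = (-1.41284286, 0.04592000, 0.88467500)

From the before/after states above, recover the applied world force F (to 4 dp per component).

v₁ − v₀ = (-0.01280000, -0.00400000, -0.01480000)
applied force F = (-3.2000, -1.0000, -3.7000)

F = (-3.2000, -1.0000, -3.7000)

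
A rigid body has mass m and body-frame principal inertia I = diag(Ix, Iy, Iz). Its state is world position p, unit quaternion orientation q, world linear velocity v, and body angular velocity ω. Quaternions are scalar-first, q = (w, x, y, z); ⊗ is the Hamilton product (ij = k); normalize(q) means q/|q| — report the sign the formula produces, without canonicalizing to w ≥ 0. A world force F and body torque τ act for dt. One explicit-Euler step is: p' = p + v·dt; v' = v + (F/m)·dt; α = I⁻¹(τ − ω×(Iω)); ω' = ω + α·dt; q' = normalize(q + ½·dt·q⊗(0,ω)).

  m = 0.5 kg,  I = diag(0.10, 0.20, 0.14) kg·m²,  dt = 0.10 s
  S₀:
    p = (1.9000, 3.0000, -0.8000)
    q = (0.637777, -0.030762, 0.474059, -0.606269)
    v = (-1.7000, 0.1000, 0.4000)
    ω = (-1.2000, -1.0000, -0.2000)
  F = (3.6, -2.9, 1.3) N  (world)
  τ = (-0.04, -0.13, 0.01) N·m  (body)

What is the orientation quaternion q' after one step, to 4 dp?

Hamilton product q⊗(0,ω) = (0.3158908, -1.4664132, 0.0835934, 0.4720774)
updated quaternion q' = (0.6516, -0.1038, 0.4768, -0.5809)

q' = (0.6516, -0.1038, 0.4768, -0.5809)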